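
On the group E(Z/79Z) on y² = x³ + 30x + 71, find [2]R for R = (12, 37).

tangent at (12, 37): λ = (3·12² + 30)/(2·37) ≡ 67/74. 74⁻¹ ≡ 63 (mod 79) since 74·63 = 4662 ≡ 1, so λ ≡ 67·63 ≡ 34.
  x = λ² - 12 - 12 = 1156 - 24 ≡ 26; y = λ·(12 - 26) - 37 ≡ 40. → (26, 40)

(26, 40)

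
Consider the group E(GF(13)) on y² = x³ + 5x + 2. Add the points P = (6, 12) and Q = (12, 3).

(7, 9)

(6, 12) + (12, 3). λ = (3 - 12)/(12 - 6) ≡ 4/6 mod 13. 6⁻¹ ≡ 11 (mod 13), so λ ≡ 5.
  x = λ² - 6 - 12 = 25 - 18 ≡ 7; y = λ·(6 - 7) - 12 ≡ 9. → (7, 9)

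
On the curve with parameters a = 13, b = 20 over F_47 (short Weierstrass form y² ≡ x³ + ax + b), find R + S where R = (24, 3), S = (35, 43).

(24, 3) + (35, 43). λ = (43 - 3)/(35 - 24) ≡ 40/11 mod 47. 11⁻¹ ≡ 30 (mod 47), so λ ≡ 25.
  x = λ² - 24 - 35 = 625 - 59 ≡ 2; y = λ·(24 - 2) - 3 ≡ 30. → (2, 30)

(2, 30)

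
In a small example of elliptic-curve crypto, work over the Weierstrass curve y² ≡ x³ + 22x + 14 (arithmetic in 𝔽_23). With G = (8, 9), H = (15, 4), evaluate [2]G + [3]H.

(15, 4)

First 2G:
Repeated addition: build up to 2G.
2G: tangent at (8, 9): λ = (3·8² + 22)/(2·9) ≡ 7/18. 18⁻¹ ≡ 9 (mod 23), so λ ≡ 7·9 ≡ 17.
  x = λ² - 8 - 8 = 289 - 16 ≡ 20; y = λ·(8 - 20) - 9 ≡ 17. → (20, 17)
2G = (20, 17).
Next 3H:
Repeated addition: build up to 3H.
2H: tangent at (15, 4): λ = (3·15² + 22)/(2·4) ≡ 7/8. 8⁻¹ ≡ 3 (mod 23) since 8·3 = 24 ≡ 1, so λ ≡ 7·3 ≡ 21.
  x = λ² - 15 - 15 = 441 - 30 ≡ 20; y = λ·(15 - 20) - 4 ≡ 6. → (20, 6)
3H: (20, 6) + (15, 4). λ = (4 - 6)/(15 - 20) ≡ 21/18 mod 23. 18⁻¹ ≡ 9 (mod 23), so λ ≡ 5.
  x = λ² - 20 - 15 = 25 - 35 ≡ 13; y = λ·(20 - 13) - 6 ≡ 6. → (13, 6)
3H = (13, 6).
Finally 2G + 3H:
(20, 17) + (13, 6). λ = (6 - 17)/(13 - 20) ≡ 12/16 mod 23. 16⁻¹ ≡ 13 (mod 23) since 16·13 = 208 ≡ 1, so λ ≡ 18.
  x = λ² - 20 - 13 = 324 - 33 ≡ 15; y = λ·(20 - 15) - 17 ≡ 4. → (15, 4)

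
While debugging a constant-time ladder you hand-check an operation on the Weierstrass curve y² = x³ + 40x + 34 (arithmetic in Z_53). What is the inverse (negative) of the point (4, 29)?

-(4, 29) = (4, -29 mod 53) = (4, 24).

(4, 24)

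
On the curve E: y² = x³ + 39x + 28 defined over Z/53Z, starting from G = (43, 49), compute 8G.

(6, 1)

Double-and-add on 8 = (1000)₂. Start with G = (43, 49) for the leading 1-bit.
double: tangent at (43, 49): λ = (3·43² + 39)/(2·49) ≡ 21/45. 45⁻¹ ≡ 33 (mod 53), so λ ≡ 21·33 ≡ 4.
  x = λ² - 43 - 43 = 16 - 86 ≡ 36; y = λ·(43 - 36) - 49 ≡ 32. → (36, 32)
double: tangent at (36, 32): λ = (3·36² + 39)/(2·32) ≡ 5/11. 11⁻¹ ≡ 29 (mod 53), so λ ≡ 5·29 ≡ 39.
  x = λ² - 36 - 36 = 1521 - 72 ≡ 18; y = λ·(36 - 18) - 32 ≡ 34. → (18, 34)
double: tangent at (18, 34): λ = (3·18² + 39)/(2·34) ≡ 4/15. 15⁻¹ ≡ 46 (mod 53), so λ ≡ 4·46 ≡ 25.
  x = λ² - 18 - 18 = 625 - 36 ≡ 6; y = λ·(18 - 6) - 34 ≡ 1. → (6, 1)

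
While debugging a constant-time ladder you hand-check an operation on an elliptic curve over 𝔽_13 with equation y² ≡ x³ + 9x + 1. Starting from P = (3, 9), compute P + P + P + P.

Repeated addition: build up to 4P.
2P: tangent at (3, 9): λ = (3·3² + 9)/(2·9) ≡ 10/5. 5⁻¹ ≡ 8 (mod 13), so λ ≡ 10·8 ≡ 2.
  x = λ² - 3 - 3 = 4 - 6 ≡ 11; y = λ·(3 - 11) - 9 ≡ 1. → (11, 1)
3P: (11, 1) + (3, 9). λ = (9 - 1)/(3 - 11) ≡ 8/5 mod 13. 5⁻¹ ≡ 8 (mod 13) since 5·8 = 40 ≡ 1, so λ ≡ 12.
  x = λ² - 11 - 3 = 144 - 14 ≡ 0; y = λ·(11 - 0) - 1 ≡ 1. → (0, 1)
4P: (0, 1) + (3, 9). λ = (9 - 1)/(3 - 0) ≡ 8/3 mod 13. 3⁻¹ ≡ 9 (mod 13), so λ ≡ 7.
  x = λ² - 0 - 3 = 49 - 3 ≡ 7; y = λ·(0 - 7) - 1 ≡ 2. → (7, 2)

(7, 2)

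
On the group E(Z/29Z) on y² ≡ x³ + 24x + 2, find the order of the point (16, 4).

2P: tangent at (16, 4): λ = (3·16² + 24)/(2·4) ≡ 9/8. 8⁻¹ ≡ 11 (mod 29) since 8·11 = 88 ≡ 1, so λ ≡ 9·11 ≡ 12.
  x = λ² - 16 - 16 = 144 - 32 ≡ 25; y = λ·(16 - 25) - 4 ≡ 4. → (25, 4)
3P: (25, 4) + (16, 4). λ = (4 - 4)/(16 - 25) ≡ 0/20 mod 29. 20⁻¹ ≡ 16 (mod 29), so λ ≡ 0.
  x = λ² - 25 - 16 = 0 - 41 ≡ 17; y = λ·(25 - 17) - 4 ≡ 25. → (17, 25)
4P: (17, 25) + (16, 4). λ = (4 - 25)/(16 - 17) ≡ 8/28 mod 29. 28⁻¹ ≡ 28 (mod 29), so λ ≡ 21.
  x = λ² - 17 - 16 = 441 - 33 ≡ 2; y = λ·(17 - 2) - 25 ≡ 0. → (2, 0)
5P: (2, 0) + (16, 4). λ = (4 - 0)/(16 - 2) ≡ 4/14 mod 29. 14⁻¹ ≡ 27 (mod 29), so λ ≡ 21.
  x = λ² - 2 - 16 = 441 - 18 ≡ 17; y = λ·(2 - 17) - 0 ≡ 4. → (17, 4)
6P: (17, 4) + (16, 4). λ = (4 - 4)/(16 - 17) ≡ 0/28 mod 29. 28⁻¹ ≡ 28 (mod 29) since 28·28 = 784 ≡ 1, so λ ≡ 0.
  x = λ² - 17 - 16 = 0 - 33 ≡ 25; y = λ·(17 - 25) - 4 ≡ 25. → (25, 25)
7P: (25, 25) + (16, 4). λ = (4 - 25)/(16 - 25) ≡ 8/20 mod 29. 20⁻¹ ≡ 16 (mod 29) since 20·16 = 320 ≡ 1, so λ ≡ 12.
  x = λ² - 25 - 16 = 144 - 41 ≡ 16; y = λ·(25 - 16) - 25 ≡ 25. → (16, 25)
8P: (16, 25) + (16, 4): same x and y₁ ≡ -y₂, so the sum is 𝒪.
8P = 𝒪, so the order is 8.

8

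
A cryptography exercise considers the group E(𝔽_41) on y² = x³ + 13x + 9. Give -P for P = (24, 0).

(24, 0)

-(24, 0) = (24, -0 mod 41) = (24, 0).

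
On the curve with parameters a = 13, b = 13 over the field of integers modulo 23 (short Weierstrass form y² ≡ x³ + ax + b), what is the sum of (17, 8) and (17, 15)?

O

The two points share x = 17 and their y-coordinates satisfy 8 + 15 ≡ 0 (mod 23), so they are inverses. Their sum is O.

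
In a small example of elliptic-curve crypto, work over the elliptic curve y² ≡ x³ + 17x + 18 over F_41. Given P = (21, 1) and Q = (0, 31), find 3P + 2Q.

(10, 9)

First 3P:
Repeated addition: build up to 3P.
2P: tangent at (21, 1): λ = (3·21² + 17)/(2·1) ≡ 28/2. 2⁻¹ ≡ 21 (mod 41), so λ ≡ 28·21 ≡ 14.
  x = λ² - 21 - 21 = 196 - 42 ≡ 31; y = λ·(21 - 31) - 1 ≡ 23. → (31, 23)
3P: (31, 23) + (21, 1). λ = (1 - 23)/(21 - 31) ≡ 19/31 mod 41. 31⁻¹ ≡ 4 (mod 41) since 31·4 = 124 ≡ 1, so λ ≡ 35.
  x = λ² - 31 - 21 = 1225 - 52 ≡ 25; y = λ·(31 - 25) - 23 ≡ 23. → (25, 23)
3P = (25, 23).
Next 2Q:
Repeated addition: build up to 2Q.
2Q: tangent at (0, 31): λ = (3·0² + 17)/(2·31) ≡ 17/21. 21⁻¹ ≡ 2 (mod 41), so λ ≡ 17·2 ≡ 34.
  x = λ² - 0 - 0 = 1156 - 0 ≡ 8; y = λ·(0 - 8) - 31 ≡ 25. → (8, 25)
2Q = (8, 25).
Finally 3P + 2Q:
(25, 23) + (8, 25). λ = (25 - 23)/(8 - 25) ≡ 2/24 mod 41. 24⁻¹ ≡ 12 (mod 41), so λ ≡ 24.
  x = λ² - 25 - 8 = 576 - 33 ≡ 10; y = λ·(25 - 10) - 23 ≡ 9. → (10, 9)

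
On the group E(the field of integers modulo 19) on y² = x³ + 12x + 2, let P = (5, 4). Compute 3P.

Repeated addition: build up to 3P.
2P: tangent at (5, 4): λ = (3·5² + 12)/(2·4) ≡ 11/8. 8⁻¹ ≡ 12 (mod 19) since 8·12 = 96 ≡ 1, so λ ≡ 11·12 ≡ 18.
  x = λ² - 5 - 5 = 324 - 10 ≡ 10; y = λ·(5 - 10) - 4 ≡ 1. → (10, 1)
3P: (10, 1) + (5, 4). λ = (4 - 1)/(5 - 10) ≡ 3/14 mod 19. 14⁻¹ ≡ 15 (mod 19) since 14·15 = 210 ≡ 1, so λ ≡ 7.
  x = λ² - 10 - 5 = 49 - 15 ≡ 15; y = λ·(10 - 15) - 1 ≡ 2. → (15, 2)

(15, 2)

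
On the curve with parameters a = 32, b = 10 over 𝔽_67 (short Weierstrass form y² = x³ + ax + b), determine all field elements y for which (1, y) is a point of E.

none

x³ + 32x + 10 = 43 ≡ 43 (mod 67).
43 is a non-residue mod 67; no y exists.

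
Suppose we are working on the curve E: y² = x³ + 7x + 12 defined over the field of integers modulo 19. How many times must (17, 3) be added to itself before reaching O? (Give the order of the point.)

2P: tangent at (17, 3): λ = (3·17² + 7)/(2·3) ≡ 0/6. 6⁻¹ ≡ 16 (mod 19) since 6·16 = 96 ≡ 1, so λ ≡ 0·16 ≡ 0.
  x = λ² - 17 - 17 = 0 - 34 ≡ 4; y = λ·(17 - 4) - 3 ≡ 16. → (4, 16)
3P: (4, 16) + (17, 3). λ = (3 - 16)/(17 - 4) ≡ 6/13 mod 19. 13⁻¹ ≡ 3 (mod 19), so λ ≡ 18.
  x = λ² - 4 - 17 = 324 - 21 ≡ 18; y = λ·(4 - 18) - 16 ≡ 17. → (18, 17)
4P: (18, 17) + (17, 3). λ = (3 - 17)/(17 - 18) ≡ 5/18 mod 19. 18⁻¹ ≡ 18 (mod 19) since 18·18 = 324 ≡ 1, so λ ≡ 14.
  x = λ² - 18 - 17 = 196 - 35 ≡ 9; y = λ·(18 - 9) - 17 ≡ 14. → (9, 14)
5P: (9, 14) + (17, 3). λ = (3 - 14)/(17 - 9) ≡ 8/8 mod 19. 8⁻¹ ≡ 12 (mod 19) since 8·12 = 96 ≡ 1, so λ ≡ 1.
  x = λ² - 9 - 17 = 1 - 26 ≡ 13; y = λ·(9 - 13) - 14 ≡ 1. → (13, 1)
6P: (13, 1) + (17, 3). λ = (3 - 1)/(17 - 13) ≡ 2/4 mod 19. 4⁻¹ ≡ 5 (mod 19), so λ ≡ 10.
  x = λ² - 13 - 17 = 100 - 30 ≡ 13; y = λ·(13 - 13) - 1 ≡ 18. → (13, 18)
7P: (13, 18) + (17, 3). λ = (3 - 18)/(17 - 13) ≡ 4/4 mod 19. 4⁻¹ ≡ 5 (mod 19) since 4·5 = 20 ≡ 1, so λ ≡ 1.
  x = λ² - 13 - 17 = 1 - 30 ≡ 9; y = λ·(13 - 9) - 18 ≡ 5. → (9, 5)
8P: (9, 5) + (17, 3). λ = (3 - 5)/(17 - 9) ≡ 17/8 mod 19. 8⁻¹ ≡ 12 (mod 19), so λ ≡ 14.
  x = λ² - 9 - 17 = 196 - 26 ≡ 18; y = λ·(9 - 18) - 5 ≡ 2. → (18, 2)
9P: (18, 2) + (17, 3). λ = (3 - 2)/(17 - 18) ≡ 1/18 mod 19. 18⁻¹ ≡ 18 (mod 19), so λ ≡ 18.
  x = λ² - 18 - 17 = 324 - 35 ≡ 4; y = λ·(18 - 4) - 2 ≡ 3. → (4, 3)
10P: (4, 3) + (17, 3). λ = (3 - 3)/(17 - 4) ≡ 0/13 mod 19. 13⁻¹ ≡ 3 (mod 19), so λ ≡ 0.
  x = λ² - 4 - 17 = 0 - 21 ≡ 17; y = λ·(4 - 17) - 3 ≡ 16. → (17, 16)
11P: (17, 16) + (17, 3): same x and y₁ ≡ -y₂, so the sum is O.
11P = O, so the order is 11.

11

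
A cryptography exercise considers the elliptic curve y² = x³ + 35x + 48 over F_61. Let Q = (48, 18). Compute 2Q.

(13, 4)

tangent at (48, 18): λ = (3·48² + 35)/(2·18) ≡ 54/36. 36⁻¹ ≡ 39 (mod 61), so λ ≡ 54·39 ≡ 32.
  x = λ² - 48 - 48 = 1024 - 96 ≡ 13; y = λ·(48 - 13) - 18 ≡ 4. → (13, 4)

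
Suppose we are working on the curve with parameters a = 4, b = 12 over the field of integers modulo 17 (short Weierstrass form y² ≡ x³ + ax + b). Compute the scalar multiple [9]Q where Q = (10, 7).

Double-and-add on 9 = (1001)₂. Start with Q = (10, 7) for the leading 1-bit.
double: tangent at (10, 7): λ = (3·10² + 4)/(2·7) ≡ 15/14. 14⁻¹ ≡ 11 (mod 17), so λ ≡ 15·11 ≡ 12.
  x = λ² - 10 - 10 = 144 - 20 ≡ 5; y = λ·(10 - 5) - 7 ≡ 2. → (5, 2)
double: tangent at (5, 2): λ = (3·5² + 4)/(2·2) ≡ 11/4. 4⁻¹ ≡ 13 (mod 17) since 4·13 = 52 ≡ 1, so λ ≡ 11·13 ≡ 7.
  x = λ² - 5 - 5 = 49 - 10 ≡ 5; y = λ·(5 - 5) - 2 ≡ 15. → (5, 15)
double: tangent at (5, 15): λ = (3·5² + 4)/(2·15) ≡ 11/13. 13⁻¹ ≡ 4 (mod 17) since 13·4 = 52 ≡ 1, so λ ≡ 11·4 ≡ 10.
  x = λ² - 5 - 5 = 100 - 10 ≡ 5; y = λ·(5 - 5) - 15 ≡ 2. → (5, 2)
add Q: (5, 2) + (10, 7). λ = (7 - 2)/(10 - 5) ≡ 5/5 mod 17. 5⁻¹ ≡ 7 (mod 17) since 5·7 = 35 ≡ 1, so λ ≡ 1.
  x = λ² - 5 - 10 = 1 - 15 ≡ 3; y = λ·(5 - 3) - 2 ≡ 0. → (3, 0)

(3, 0)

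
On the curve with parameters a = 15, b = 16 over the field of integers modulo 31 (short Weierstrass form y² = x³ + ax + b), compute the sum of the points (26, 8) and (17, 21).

(23, 29)

(26, 8) + (17, 21). λ = (21 - 8)/(17 - 26) ≡ 13/22 mod 31. 22⁻¹ ≡ 24 (mod 31) since 22·24 = 528 ≡ 1, so λ ≡ 2.
  x = λ² - 26 - 17 = 4 - 43 ≡ 23; y = λ·(26 - 23) - 8 ≡ 29. → (23, 29)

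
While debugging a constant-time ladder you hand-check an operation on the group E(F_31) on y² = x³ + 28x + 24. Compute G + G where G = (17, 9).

tangent at (17, 9): λ = (3·17² + 28)/(2·9) ≡ 27/18. 18⁻¹ ≡ 19 (mod 31), so λ ≡ 27·19 ≡ 17.
  x = λ² - 17 - 17 = 289 - 34 ≡ 7; y = λ·(17 - 7) - 9 ≡ 6. → (7, 6)

(7, 6)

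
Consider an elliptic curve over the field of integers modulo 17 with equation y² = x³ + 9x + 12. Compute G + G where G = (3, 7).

tangent at (3, 7): λ = (3·3² + 9)/(2·7) ≡ 2/14. 14⁻¹ ≡ 11 (mod 17) since 14·11 = 154 ≡ 1, so λ ≡ 2·11 ≡ 5.
  x = λ² - 3 - 3 = 25 - 6 ≡ 2; y = λ·(3 - 2) - 7 ≡ 15. → (2, 15)

(2, 15)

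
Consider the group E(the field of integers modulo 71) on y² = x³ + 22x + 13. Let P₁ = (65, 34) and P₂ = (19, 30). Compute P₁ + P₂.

(67, 43)

(65, 34) + (19, 30). λ = (30 - 34)/(19 - 65) ≡ 67/25 mod 71. 25⁻¹ ≡ 54 (mod 71), so λ ≡ 68.
  x = λ² - 65 - 19 = 4624 - 84 ≡ 67; y = λ·(65 - 67) - 34 ≡ 43. → (67, 43)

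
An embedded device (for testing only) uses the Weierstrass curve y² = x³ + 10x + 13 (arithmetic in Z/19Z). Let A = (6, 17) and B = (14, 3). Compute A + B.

(8, 15)

(6, 17) + (14, 3). λ = (3 - 17)/(14 - 6) ≡ 5/8 mod 19. 8⁻¹ ≡ 12 (mod 19), so λ ≡ 3.
  x = λ² - 6 - 14 = 9 - 20 ≡ 8; y = λ·(6 - 8) - 17 ≡ 15. → (8, 15)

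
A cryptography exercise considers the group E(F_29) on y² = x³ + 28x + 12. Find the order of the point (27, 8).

2P: tangent at (27, 8): λ = (3·27² + 28)/(2·8) ≡ 11/16. 16⁻¹ ≡ 20 (mod 29), so λ ≡ 11·20 ≡ 17.
  x = λ² - 27 - 27 = 289 - 54 ≡ 3; y = λ·(27 - 3) - 8 ≡ 23. → (3, 23)
3P: (3, 23) + (27, 8). λ = (8 - 23)/(27 - 3) ≡ 14/24 mod 29. 24⁻¹ ≡ 23 (mod 29), so λ ≡ 3.
  x = λ² - 3 - 27 = 9 - 30 ≡ 8; y = λ·(3 - 8) - 23 ≡ 20. → (8, 20)
4P: (8, 20) + (27, 8). λ = (8 - 20)/(27 - 8) ≡ 17/19 mod 29. 19⁻¹ ≡ 26 (mod 29) since 19·26 = 494 ≡ 1, so λ ≡ 7.
  x = λ² - 8 - 27 = 49 - 35 ≡ 14; y = λ·(8 - 14) - 20 ≡ 25. → (14, 25)
5P: (14, 25) + (27, 8). λ = (8 - 25)/(27 - 14) ≡ 12/13 mod 29. 13⁻¹ ≡ 9 (mod 29), so λ ≡ 21.
  x = λ² - 14 - 27 = 441 - 41 ≡ 23; y = λ·(14 - 23) - 25 ≡ 18. → (23, 18)
6P: (23, 18) + (27, 8). λ = (8 - 18)/(27 - 23) ≡ 19/4 mod 29. 4⁻¹ ≡ 22 (mod 29) since 4·22 = 88 ≡ 1, so λ ≡ 12.
  x = λ² - 23 - 27 = 144 - 50 ≡ 7; y = λ·(23 - 7) - 18 ≡ 0. → (7, 0)
7P: (7, 0) + (27, 8). λ = (8 - 0)/(27 - 7) ≡ 8/20 mod 29. 20⁻¹ ≡ 16 (mod 29), so λ ≡ 12.
  x = λ² - 7 - 27 = 144 - 34 ≡ 23; y = λ·(7 - 23) - 0 ≡ 11. → (23, 11)
8P: (23, 11) + (27, 8). λ = (8 - 11)/(27 - 23) ≡ 26/4 mod 29. 4⁻¹ ≡ 22 (mod 29) since 4·22 = 88 ≡ 1, so λ ≡ 21.
  x = λ² - 23 - 27 = 441 - 50 ≡ 14; y = λ·(23 - 14) - 11 ≡ 4. → (14, 4)
9P: (14, 4) + (27, 8). λ = (8 - 4)/(27 - 14) ≡ 4/13 mod 29. 13⁻¹ ≡ 9 (mod 29) since 13·9 = 117 ≡ 1, so λ ≡ 7.
  x = λ² - 14 - 27 = 49 - 41 ≡ 8; y = λ·(14 - 8) - 4 ≡ 9. → (8, 9)
10P: (8, 9) + (27, 8). λ = (8 - 9)/(27 - 8) ≡ 28/19 mod 29. 19⁻¹ ≡ 26 (mod 29) since 19·26 = 494 ≡ 1, so λ ≡ 3.
  x = λ² - 8 - 27 = 9 - 35 ≡ 3; y = λ·(8 - 3) - 9 ≡ 6. → (3, 6)
11P: (3, 6) + (27, 8). λ = (8 - 6)/(27 - 3) ≡ 2/24 mod 29. 24⁻¹ ≡ 23 (mod 29) since 24·23 = 552 ≡ 1, so λ ≡ 17.
  x = λ² - 3 - 27 = 289 - 30 ≡ 27; y = λ·(3 - 27) - 6 ≡ 21. → (27, 21)
12P: (27, 21) + (27, 8): same x and y₁ ≡ -y₂, so the sum is ∞.
12P = ∞, so the order is 12.

12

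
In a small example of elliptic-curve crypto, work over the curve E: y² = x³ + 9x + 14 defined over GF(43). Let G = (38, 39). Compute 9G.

Repeated addition: build up to 9G.
2G: tangent at (38, 39): λ = (3·38² + 9)/(2·39) ≡ 41/35. 35⁻¹ ≡ 16 (mod 43) since 35·16 = 560 ≡ 1, so λ ≡ 41·16 ≡ 11.
  x = λ² - 38 - 38 = 121 - 76 ≡ 2; y = λ·(38 - 2) - 39 ≡ 13. → (2, 13)
3G: (2, 13) + (38, 39). λ = (39 - 13)/(38 - 2) ≡ 26/36 mod 43. 36⁻¹ ≡ 6 (mod 43), so λ ≡ 27.
  x = λ² - 2 - 38 = 729 - 40 ≡ 1; y = λ·(2 - 1) - 13 ≡ 14. → (1, 14)
4G: (1, 14) + (38, 39). λ = (39 - 14)/(38 - 1) ≡ 25/37 mod 43. 37⁻¹ ≡ 7 (mod 43), so λ ≡ 3.
  x = λ² - 1 - 38 = 9 - 39 ≡ 13; y = λ·(1 - 13) - 14 ≡ 36. → (13, 36)
5G: (13, 36) + (38, 39). λ = (39 - 36)/(38 - 13) ≡ 3/25 mod 43. 25⁻¹ ≡ 31 (mod 43), so λ ≡ 7.
  x = λ² - 13 - 38 = 49 - 51 ≡ 41; y = λ·(13 - 41) - 36 ≡ 26. → (41, 26)
6G: (41, 26) + (38, 39). λ = (39 - 26)/(38 - 41) ≡ 13/40 mod 43. 40⁻¹ ≡ 14 (mod 43), so λ ≡ 10.
  x = λ² - 41 - 38 = 100 - 79 ≡ 21; y = λ·(41 - 21) - 26 ≡ 2. → (21, 2)
7G: (21, 2) + (38, 39). λ = (39 - 2)/(38 - 21) ≡ 37/17 mod 43. 17⁻¹ ≡ 38 (mod 43) since 17·38 = 646 ≡ 1, so λ ≡ 30.
  x = λ² - 21 - 38 = 900 - 59 ≡ 24; y = λ·(21 - 24) - 2 ≡ 37. → (24, 37)
8G: (24, 37) + (38, 39). λ = (39 - 37)/(38 - 24) ≡ 2/14 mod 43. 14⁻¹ ≡ 40 (mod 43) since 14·40 = 560 ≡ 1, so λ ≡ 37.
  x = λ² - 24 - 38 = 1369 - 62 ≡ 17; y = λ·(24 - 17) - 37 ≡ 7. → (17, 7)
9G: (17, 7) + (38, 39). λ = (39 - 7)/(38 - 17) ≡ 32/21 mod 43. 21⁻¹ ≡ 41 (mod 43), so λ ≡ 22.
  x = λ² - 17 - 38 = 484 - 55 ≡ 42; y = λ·(17 - 42) - 7 ≡ 2. → (42, 2)

(42, 2)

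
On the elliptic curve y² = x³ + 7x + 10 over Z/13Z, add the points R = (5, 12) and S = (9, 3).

(5, 12) + (9, 3). λ = (3 - 12)/(9 - 5) ≡ 4/4 mod 13. 4⁻¹ ≡ 10 (mod 13) since 4·10 = 40 ≡ 1, so λ ≡ 1.
  x = λ² - 5 - 9 = 1 - 14 ≡ 0; y = λ·(5 - 0) - 12 ≡ 6. → (0, 6)

(0, 6)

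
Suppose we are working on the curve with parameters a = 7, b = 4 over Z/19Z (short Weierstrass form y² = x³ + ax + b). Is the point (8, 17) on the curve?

y² = 17² ≡ 4; x³ + 7x + 4 = 572 ≡ 2 (mod 19). 4 ≠ 2.

no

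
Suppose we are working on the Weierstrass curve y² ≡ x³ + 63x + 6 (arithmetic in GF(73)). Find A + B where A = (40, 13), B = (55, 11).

(3, 21)

(40, 13) + (55, 11). λ = (11 - 13)/(55 - 40) ≡ 71/15 mod 73. 15⁻¹ ≡ 39 (mod 73) since 15·39 = 585 ≡ 1, so λ ≡ 68.
  x = λ² - 40 - 55 = 4624 - 95 ≡ 3; y = λ·(40 - 3) - 13 ≡ 21. → (3, 21)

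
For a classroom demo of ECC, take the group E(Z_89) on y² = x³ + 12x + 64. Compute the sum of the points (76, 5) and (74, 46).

(76, 5) + (74, 46). λ = (46 - 5)/(74 - 76) ≡ 41/87 mod 89. 87⁻¹ ≡ 44 (mod 89) since 87·44 = 3828 ≡ 1, so λ ≡ 24.
  x = λ² - 76 - 74 = 576 - 150 ≡ 70; y = λ·(76 - 70) - 5 ≡ 50. → (70, 50)

(70, 50)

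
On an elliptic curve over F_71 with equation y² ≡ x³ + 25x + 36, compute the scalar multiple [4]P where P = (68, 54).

Double-and-add on 4 = (100)₂. Start with P = (68, 54) for the leading 1-bit.
double: tangent at (68, 54): λ = (3·68² + 25)/(2·54) ≡ 52/37. 37⁻¹ ≡ 48 (mod 71), so λ ≡ 52·48 ≡ 11.
  x = λ² - 68 - 68 = 121 - 136 ≡ 56; y = λ·(68 - 56) - 54 ≡ 7. → (56, 7)
double: tangent at (56, 7): λ = (3·56² + 25)/(2·7) ≡ 61/14. 14⁻¹ ≡ 66 (mod 71), so λ ≡ 61·66 ≡ 50.
  x = λ² - 56 - 56 = 2500 - 112 ≡ 45; y = λ·(56 - 45) - 7 ≡ 46. → (45, 46)

(45, 46)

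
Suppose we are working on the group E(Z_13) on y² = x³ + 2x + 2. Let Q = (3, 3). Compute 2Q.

(4, 3)

tangent at (3, 3): λ = (3·3² + 2)/(2·3) ≡ 3/6. 6⁻¹ ≡ 11 (mod 13), so λ ≡ 3·11 ≡ 7.
  x = λ² - 3 - 3 = 49 - 6 ≡ 4; y = λ·(3 - 4) - 3 ≡ 3. → (4, 3)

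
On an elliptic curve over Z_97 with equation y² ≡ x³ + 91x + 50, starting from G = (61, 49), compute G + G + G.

(88, 65)

Repeated addition: build up to 3G.
2G: tangent at (61, 49): λ = (3·61² + 91)/(2·49) ≡ 2/1. 1⁻¹ ≡ 1 (mod 97) since 1·1 = 1 ≡ 1, so λ ≡ 2·1 ≡ 2.
  x = λ² - 61 - 61 = 4 - 122 ≡ 76; y = λ·(61 - 76) - 49 ≡ 18. → (76, 18)
3G: (76, 18) + (61, 49). λ = (49 - 18)/(61 - 76) ≡ 31/82 mod 97. 82⁻¹ ≡ 84 (mod 97) since 82·84 = 6888 ≡ 1, so λ ≡ 82.
  x = λ² - 76 - 61 = 6724 - 137 ≡ 88; y = λ·(76 - 88) - 18 ≡ 65. → (88, 65)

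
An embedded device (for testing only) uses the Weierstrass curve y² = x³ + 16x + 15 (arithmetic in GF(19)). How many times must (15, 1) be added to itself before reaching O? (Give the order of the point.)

2P: tangent at (15, 1): λ = (3·15² + 16)/(2·1) ≡ 7/2. 2⁻¹ ≡ 10 (mod 19), so λ ≡ 7·10 ≡ 13.
  x = λ² - 15 - 15 = 169 - 30 ≡ 6; y = λ·(15 - 6) - 1 ≡ 2. → (6, 2)
3P: (6, 2) + (15, 1). λ = (1 - 2)/(15 - 6) ≡ 18/9 mod 19. 9⁻¹ ≡ 17 (mod 19) since 9·17 = 153 ≡ 1, so λ ≡ 2.
  x = λ² - 6 - 15 = 4 - 21 ≡ 2; y = λ·(6 - 2) - 2 ≡ 6. → (2, 6)
4P: (2, 6) + (15, 1). λ = (1 - 6)/(15 - 2) ≡ 14/13 mod 19. 13⁻¹ ≡ 3 (mod 19) since 13·3 = 39 ≡ 1, so λ ≡ 4.
  x = λ² - 2 - 15 = 16 - 17 ≡ 18; y = λ·(2 - 18) - 6 ≡ 6. → (18, 6)
5P: (18, 6) + (15, 1). λ = (1 - 6)/(15 - 18) ≡ 14/16 mod 19. 16⁻¹ ≡ 6 (mod 19) since 16·6 = 96 ≡ 1, so λ ≡ 8.
  x = λ² - 18 - 15 = 64 - 33 ≡ 12; y = λ·(18 - 12) - 6 ≡ 4. → (12, 4)
6P: (12, 4) + (15, 1). λ = (1 - 4)/(15 - 12) ≡ 16/3 mod 19. 3⁻¹ ≡ 13 (mod 19) since 3·13 = 39 ≡ 1, so λ ≡ 18.
  x = λ² - 12 - 15 = 324 - 27 ≡ 12; y = λ·(12 - 12) - 4 ≡ 15. → (12, 15)
7P: (12, 15) + (15, 1). λ = (1 - 15)/(15 - 12) ≡ 5/3 mod 19. 3⁻¹ ≡ 13 (mod 19), so λ ≡ 8.
  x = λ² - 12 - 15 = 64 - 27 ≡ 18; y = λ·(12 - 18) - 15 ≡ 13. → (18, 13)
8P: (18, 13) + (15, 1). λ = (1 - 13)/(15 - 18) ≡ 7/16 mod 19. 16⁻¹ ≡ 6 (mod 19), so λ ≡ 4.
  x = λ² - 18 - 15 = 16 - 33 ≡ 2; y = λ·(18 - 2) - 13 ≡ 13. → (2, 13)
9P: (2, 13) + (15, 1). λ = (1 - 13)/(15 - 2) ≡ 7/13 mod 19. 13⁻¹ ≡ 3 (mod 19), so λ ≡ 2.
  x = λ² - 2 - 15 = 4 - 17 ≡ 6; y = λ·(2 - 6) - 13 ≡ 17. → (6, 17)
10P: (6, 17) + (15, 1). λ = (1 - 17)/(15 - 6) ≡ 3/9 mod 19. 9⁻¹ ≡ 17 (mod 19), so λ ≡ 13.
  x = λ² - 6 - 15 = 169 - 21 ≡ 15; y = λ·(6 - 15) - 17 ≡ 18. → (15, 18)
11P: (15, 18) + (15, 1): same x and y₁ ≡ -y₂, so the sum is O.
11P = O, so the order is 11.

11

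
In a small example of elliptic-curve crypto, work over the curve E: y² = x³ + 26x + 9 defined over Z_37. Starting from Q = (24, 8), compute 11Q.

Double-and-add on 11 = (1011)₂. Start with Q = (24, 8) for the leading 1-bit.
double: tangent at (24, 8): λ = (3·24² + 26)/(2·8) ≡ 15/16. 16⁻¹ ≡ 7 (mod 37) since 16·7 = 112 ≡ 1, so λ ≡ 15·7 ≡ 31.
  x = λ² - 24 - 24 = 961 - 48 ≡ 25; y = λ·(24 - 25) - 8 ≡ 35. → (25, 35)
double: tangent at (25, 35): λ = (3·25² + 26)/(2·35) ≡ 14/33. 33⁻¹ ≡ 9 (mod 37), so λ ≡ 14·9 ≡ 15.
  x = λ² - 25 - 25 = 225 - 50 ≡ 27; y = λ·(25 - 27) - 35 ≡ 9. → (27, 9)
add Q: (27, 9) + (24, 8). λ = (8 - 9)/(24 - 27) ≡ 36/34 mod 37. 34⁻¹ ≡ 12 (mod 37), so λ ≡ 25.
  x = λ² - 27 - 24 = 625 - 51 ≡ 19; y = λ·(27 - 19) - 9 ≡ 6. → (19, 6)
double: tangent at (19, 6): λ = (3·19² + 26)/(2·6) ≡ 36/12. 12⁻¹ ≡ 34 (mod 37), so λ ≡ 36·34 ≡ 3.
  x = λ² - 19 - 19 = 9 - 38 ≡ 8; y = λ·(19 - 8) - 6 ≡ 27. → (8, 27)
add Q: (8, 27) + (24, 8). λ = (8 - 27)/(24 - 8) ≡ 18/16 mod 37. 16⁻¹ ≡ 7 (mod 37), so λ ≡ 15.
  x = λ² - 8 - 24 = 225 - 32 ≡ 8; y = λ·(8 - 8) - 27 ≡ 10. → (8, 10)

(8, 10)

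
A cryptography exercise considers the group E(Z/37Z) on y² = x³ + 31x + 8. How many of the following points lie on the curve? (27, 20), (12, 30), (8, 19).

2

(27, 20): 20² ≡ 30, rhs ≡ 30 → on.
(12, 30): 30² ≡ 12, rhs ≡ 36 → off.
(8, 19): 19² ≡ 28, rhs ≡ 28 → on.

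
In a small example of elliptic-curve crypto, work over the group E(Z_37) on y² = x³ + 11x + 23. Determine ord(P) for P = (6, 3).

2P: tangent at (6, 3): λ = (3·6² + 11)/(2·3) ≡ 8/6. 6⁻¹ ≡ 31 (mod 37), so λ ≡ 8·31 ≡ 26.
  x = λ² - 6 - 6 = 676 - 12 ≡ 35; y = λ·(6 - 35) - 3 ≡ 20. → (35, 20)
3P: (35, 20) + (6, 3). λ = (3 - 20)/(6 - 35) ≡ 20/8 mod 37. 8⁻¹ ≡ 14 (mod 37), so λ ≡ 21.
  x = λ² - 35 - 6 = 441 - 41 ≡ 30; y = λ·(35 - 30) - 20 ≡ 11. → (30, 11)
4P: (30, 11) + (6, 3). λ = (3 - 11)/(6 - 30) ≡ 29/13 mod 37. 13⁻¹ ≡ 20 (mod 37), so λ ≡ 25.
  x = λ² - 30 - 6 = 625 - 36 ≡ 34; y = λ·(30 - 34) - 11 ≡ 0. → (34, 0)
5P: (34, 0) + (6, 3). λ = (3 - 0)/(6 - 34) ≡ 3/9 mod 37. 9⁻¹ ≡ 33 (mod 37) since 9·33 = 297 ≡ 1, so λ ≡ 25.
  x = λ² - 34 - 6 = 625 - 40 ≡ 30; y = λ·(34 - 30) - 0 ≡ 26. → (30, 26)
6P: (30, 26) + (6, 3). λ = (3 - 26)/(6 - 30) ≡ 14/13 mod 37. 13⁻¹ ≡ 20 (mod 37), so λ ≡ 21.
  x = λ² - 30 - 6 = 441 - 36 ≡ 35; y = λ·(30 - 35) - 26 ≡ 17. → (35, 17)
7P: (35, 17) + (6, 3). λ = (3 - 17)/(6 - 35) ≡ 23/8 mod 37. 8⁻¹ ≡ 14 (mod 37), so λ ≡ 26.
  x = λ² - 35 - 6 = 676 - 41 ≡ 6; y = λ·(35 - 6) - 17 ≡ 34. → (6, 34)
8P: (6, 34) + (6, 3): same x and y₁ ≡ -y₂, so the sum is O.
8P = O, so the order is 8.

8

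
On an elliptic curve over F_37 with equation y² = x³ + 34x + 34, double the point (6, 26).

tangent at (6, 26): λ = (3·6² + 34)/(2·26) ≡ 31/15. 15⁻¹ ≡ 5 (mod 37), so λ ≡ 31·5 ≡ 7.
  x = λ² - 6 - 6 = 49 - 12 ≡ 0; y = λ·(6 - 0) - 26 ≡ 16. → (0, 16)

(0, 16)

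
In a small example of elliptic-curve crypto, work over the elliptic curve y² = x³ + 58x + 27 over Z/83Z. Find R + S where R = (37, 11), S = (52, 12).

(37, 11) + (52, 12). λ = (12 - 11)/(52 - 37) ≡ 1/15 mod 83. 15⁻¹ ≡ 72 (mod 83) since 15·72 = 1080 ≡ 1, so λ ≡ 72.
  x = λ² - 37 - 52 = 5184 - 89 ≡ 32; y = λ·(37 - 32) - 11 ≡ 17. → (32, 17)

(32, 17)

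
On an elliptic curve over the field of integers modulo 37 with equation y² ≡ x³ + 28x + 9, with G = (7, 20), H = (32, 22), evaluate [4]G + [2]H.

First 4G:
Double-and-add on 4 = (100)₂. Start with G = (7, 20) for the leading 1-bit.
double: tangent at (7, 20): λ = (3·7² + 28)/(2·20) ≡ 27/3. 3⁻¹ ≡ 25 (mod 37) since 3·25 = 75 ≡ 1, so λ ≡ 27·25 ≡ 9.
  x = λ² - 7 - 7 = 81 - 14 ≡ 30; y = λ·(7 - 30) - 20 ≡ 32. → (30, 32)
double: tangent at (30, 32): λ = (3·30² + 28)/(2·32) ≡ 27/27. 27⁻¹ ≡ 11 (mod 37) since 27·11 = 297 ≡ 1, so λ ≡ 27·11 ≡ 1.
  x = λ² - 30 - 30 = 1 - 60 ≡ 15; y = λ·(30 - 15) - 32 ≡ 20. → (15, 20)
4G = (15, 20).
Next 2H:
Repeated addition: build up to 2H.
2H: tangent at (32, 22): λ = (3·32² + 28)/(2·22) ≡ 29/7. 7⁻¹ ≡ 16 (mod 37), so λ ≡ 29·16 ≡ 20.
  x = λ² - 32 - 32 = 400 - 64 ≡ 3; y = λ·(32 - 3) - 22 ≡ 3. → (3, 3)
2H = (3, 3).
Finally 4G + 2H:
(15, 20) + (3, 3). λ = (3 - 20)/(3 - 15) ≡ 20/25 mod 37. 25⁻¹ ≡ 3 (mod 37) since 25·3 = 75 ≡ 1, so λ ≡ 23.
  x = λ² - 15 - 3 = 529 - 18 ≡ 30; y = λ·(15 - 30) - 20 ≡ 5. → (30, 5)

(30, 5)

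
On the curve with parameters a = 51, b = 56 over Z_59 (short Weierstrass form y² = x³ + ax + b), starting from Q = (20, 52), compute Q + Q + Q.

Repeated addition: build up to 3Q.
2Q: tangent at (20, 52): λ = (3·20² + 51)/(2·52) ≡ 12/45. 45⁻¹ ≡ 21 (mod 59), so λ ≡ 12·21 ≡ 16.
  x = λ² - 20 - 20 = 256 - 40 ≡ 39; y = λ·(20 - 39) - 52 ≡ 57. → (39, 57)
3Q: (39, 57) + (20, 52). λ = (52 - 57)/(20 - 39) ≡ 54/40 mod 59. 40⁻¹ ≡ 31 (mod 59) since 40·31 = 1240 ≡ 1, so λ ≡ 22.
  x = λ² - 39 - 20 = 484 - 59 ≡ 12; y = λ·(39 - 12) - 57 ≡ 6. → (12, 6)

(12, 6)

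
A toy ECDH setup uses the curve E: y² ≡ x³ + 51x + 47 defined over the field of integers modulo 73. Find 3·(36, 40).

Write P = (36, 40).
Repeated addition: build up to 3P.
2P: tangent at (36, 40): λ = (3·36² + 51)/(2·40) ≡ 70/7. 7⁻¹ ≡ 21 (mod 73), so λ ≡ 70·21 ≡ 10.
  x = λ² - 36 - 36 = 100 - 72 ≡ 28; y = λ·(36 - 28) - 40 ≡ 40. → (28, 40)
3P: (28, 40) + (36, 40). λ = (40 - 40)/(36 - 28) ≡ 0/8 mod 73. 8⁻¹ ≡ 64 (mod 73), so λ ≡ 0.
  x = λ² - 28 - 36 = 0 - 64 ≡ 9; y = λ·(28 - 9) - 40 ≡ 33. → (9, 33)

(9, 33)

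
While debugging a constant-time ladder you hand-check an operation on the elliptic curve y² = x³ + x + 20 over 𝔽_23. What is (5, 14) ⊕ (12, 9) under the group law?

(22, 8)

(5, 14) + (12, 9). λ = (9 - 14)/(12 - 5) ≡ 18/7 mod 23. 7⁻¹ ≡ 10 (mod 23), so λ ≡ 19.
  x = λ² - 5 - 12 = 361 - 17 ≡ 22; y = λ·(5 - 22) - 14 ≡ 8. → (22, 8)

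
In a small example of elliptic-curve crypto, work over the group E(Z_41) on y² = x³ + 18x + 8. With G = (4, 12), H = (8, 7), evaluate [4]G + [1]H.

(12, 36)

First 4G:
Double-and-add on 4 = (100)₂. Start with G = (4, 12) for the leading 1-bit.
double: tangent at (4, 12): λ = (3·4² + 18)/(2·12) ≡ 25/24. 24⁻¹ ≡ 12 (mod 41), so λ ≡ 25·12 ≡ 13.
  x = λ² - 4 - 4 = 169 - 8 ≡ 38; y = λ·(4 - 38) - 12 ≡ 38. → (38, 38)
double: tangent at (38, 38): λ = (3·38² + 18)/(2·38) ≡ 4/35. 35⁻¹ ≡ 34 (mod 41), so λ ≡ 4·34 ≡ 13.
  x = λ² - 38 - 38 = 169 - 76 ≡ 11; y = λ·(38 - 11) - 38 ≡ 26. → (11, 26)
4G = (11, 26).
Finally 4G + H:
(11, 26) + (8, 7). λ = (7 - 26)/(8 - 11) ≡ 22/38 mod 41. 38⁻¹ ≡ 27 (mod 41), so λ ≡ 20.
  x = λ² - 11 - 8 = 400 - 19 ≡ 12; y = λ·(11 - 12) - 26 ≡ 36. → (12, 36)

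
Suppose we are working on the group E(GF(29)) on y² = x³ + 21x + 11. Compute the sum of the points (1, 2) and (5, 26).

(1, 2) + (5, 26). λ = (26 - 2)/(5 - 1) ≡ 24/4 mod 29. 4⁻¹ ≡ 22 (mod 29), so λ ≡ 6.
  x = λ² - 1 - 5 = 36 - 6 ≡ 1; y = λ·(1 - 1) - 2 ≡ 27. → (1, 27)

(1, 27)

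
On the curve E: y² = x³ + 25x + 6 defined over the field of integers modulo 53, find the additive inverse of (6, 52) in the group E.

(6, 1)

-(6, 52) = (6, -52 mod 53) = (6, 1).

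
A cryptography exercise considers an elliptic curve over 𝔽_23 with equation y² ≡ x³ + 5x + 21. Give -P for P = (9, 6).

(9, 17)

-(9, 6) = (9, -6 mod 23) = (9, 17).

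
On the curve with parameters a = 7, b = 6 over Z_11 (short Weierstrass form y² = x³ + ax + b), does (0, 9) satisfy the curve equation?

y² = 9² ≡ 4; x³ + 7x + 6 = 6 ≡ 6 (mod 11). 4 ≠ 6.

no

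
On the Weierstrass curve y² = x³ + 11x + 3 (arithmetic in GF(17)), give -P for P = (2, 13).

(2, 4)

-(2, 13) = (2, -13 mod 17) = (2, 4).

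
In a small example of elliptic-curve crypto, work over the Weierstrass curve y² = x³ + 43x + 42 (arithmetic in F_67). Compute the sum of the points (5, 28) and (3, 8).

(5, 28) + (3, 8). λ = (8 - 28)/(3 - 5) ≡ 47/65 mod 67. 65⁻¹ ≡ 33 (mod 67) since 65·33 = 2145 ≡ 1, so λ ≡ 10.
  x = λ² - 5 - 3 = 100 - 8 ≡ 25; y = λ·(5 - 25) - 28 ≡ 40. → (25, 40)

(25, 40)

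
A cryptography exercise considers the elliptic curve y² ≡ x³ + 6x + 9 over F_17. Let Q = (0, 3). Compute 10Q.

Repeated addition: build up to 10Q.
2Q: tangent at (0, 3): λ = (3·0² + 6)/(2·3) ≡ 6/6. 6⁻¹ ≡ 3 (mod 17) since 6·3 = 18 ≡ 1, so λ ≡ 6·3 ≡ 1.
  x = λ² - 0 - 0 = 1 - 0 ≡ 1; y = λ·(0 - 1) - 3 ≡ 13. → (1, 13)
3Q: (1, 13) + (0, 3). λ = (3 - 13)/(0 - 1) ≡ 7/16 mod 17. 16⁻¹ ≡ 16 (mod 17) since 16·16 = 256 ≡ 1, so λ ≡ 10.
  x = λ² - 1 - 0 = 100 - 1 ≡ 14; y = λ·(1 - 14) - 13 ≡ 10. → (14, 10)
4Q: (14, 10) + (0, 3). λ = (3 - 10)/(0 - 14) ≡ 10/3 mod 17. 3⁻¹ ≡ 6 (mod 17), so λ ≡ 9.
  x = λ² - 14 - 0 = 81 - 14 ≡ 16; y = λ·(14 - 16) - 10 ≡ 6. → (16, 6)
5Q: (16, 6) + (0, 3). λ = (3 - 6)/(0 - 16) ≡ 14/1 mod 17. 1⁻¹ ≡ 1 (mod 17), so λ ≡ 14.
  x = λ² - 16 - 0 = 196 - 16 ≡ 10; y = λ·(16 - 10) - 6 ≡ 10. → (10, 10)
6Q: (10, 10) + (0, 3). λ = (3 - 10)/(0 - 10) ≡ 10/7 mod 17. 7⁻¹ ≡ 5 (mod 17), so λ ≡ 16.
  x = λ² - 10 - 0 = 256 - 10 ≡ 8; y = λ·(10 - 8) - 10 ≡ 5. → (8, 5)
7Q: (8, 5) + (0, 3). λ = (3 - 5)/(0 - 8) ≡ 15/9 mod 17. 9⁻¹ ≡ 2 (mod 17) since 9·2 = 18 ≡ 1, so λ ≡ 13.
  x = λ² - 8 - 0 = 169 - 8 ≡ 8; y = λ·(8 - 8) - 5 ≡ 12. → (8, 12)
8Q: (8, 12) + (0, 3). λ = (3 - 12)/(0 - 8) ≡ 8/9 mod 17. 9⁻¹ ≡ 2 (mod 17) since 9·2 = 18 ≡ 1, so λ ≡ 16.
  x = λ² - 8 - 0 = 256 - 8 ≡ 10; y = λ·(8 - 10) - 12 ≡ 7. → (10, 7)
9Q: (10, 7) + (0, 3). λ = (3 - 7)/(0 - 10) ≡ 13/7 mod 17. 7⁻¹ ≡ 5 (mod 17) since 7·5 = 35 ≡ 1, so λ ≡ 14.
  x = λ² - 10 - 0 = 196 - 10 ≡ 16; y = λ·(10 - 16) - 7 ≡ 11. → (16, 11)
10Q: (16, 11) + (0, 3). λ = (3 - 11)/(0 - 16) ≡ 9/1 mod 17. 1⁻¹ ≡ 1 (mod 17) since 1·1 = 1 ≡ 1, so λ ≡ 9.
  x = λ² - 16 - 0 = 81 - 16 ≡ 14; y = λ·(16 - 14) - 11 ≡ 7. → (14, 7)

(14, 7)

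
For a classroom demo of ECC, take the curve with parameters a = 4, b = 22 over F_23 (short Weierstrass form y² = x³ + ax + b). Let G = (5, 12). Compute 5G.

Repeated addition: build up to 5G.
2G: tangent at (5, 12): λ = (3·5² + 4)/(2·12) ≡ 10/1. 1⁻¹ ≡ 1 (mod 23) since 1·1 = 1 ≡ 1, so λ ≡ 10·1 ≡ 10.
  x = λ² - 5 - 5 = 100 - 10 ≡ 21; y = λ·(5 - 21) - 12 ≡ 12. → (21, 12)
3G: (21, 12) + (5, 12). λ = (12 - 12)/(5 - 21) ≡ 0/7 mod 23. 7⁻¹ ≡ 10 (mod 23), so λ ≡ 0.
  x = λ² - 21 - 5 = 0 - 26 ≡ 20; y = λ·(21 - 20) - 12 ≡ 11. → (20, 11)
4G: (20, 11) + (5, 12). λ = (12 - 11)/(5 - 20) ≡ 1/8 mod 23. 8⁻¹ ≡ 3 (mod 23), so λ ≡ 3.
  x = λ² - 20 - 5 = 9 - 25 ≡ 7; y = λ·(20 - 7) - 11 ≡ 5. → (7, 5)
5G: (7, 5) + (5, 12). λ = (12 - 5)/(5 - 7) ≡ 7/21 mod 23. 21⁻¹ ≡ 11 (mod 23), so λ ≡ 8.
  x = λ² - 7 - 5 = 64 - 12 ≡ 6; y = λ·(7 - 6) - 5 ≡ 3. → (6, 3)

(6, 3)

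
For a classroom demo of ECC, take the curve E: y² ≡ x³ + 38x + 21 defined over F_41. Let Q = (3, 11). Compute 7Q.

Repeated addition: build up to 7Q.
2Q: tangent at (3, 11): λ = (3·3² + 38)/(2·11) ≡ 24/22. 22⁻¹ ≡ 28 (mod 41) since 22·28 = 616 ≡ 1, so λ ≡ 24·28 ≡ 16.
  x = λ² - 3 - 3 = 256 - 6 ≡ 4; y = λ·(3 - 4) - 11 ≡ 14. → (4, 14)
3Q: (4, 14) + (3, 11). λ = (11 - 14)/(3 - 4) ≡ 38/40 mod 41. 40⁻¹ ≡ 40 (mod 41), so λ ≡ 3.
  x = λ² - 4 - 3 = 9 - 7 ≡ 2; y = λ·(4 - 2) - 14 ≡ 33. → (2, 33)
4Q: (2, 33) + (3, 11). λ = (11 - 33)/(3 - 2) ≡ 19/1 mod 41. 1⁻¹ ≡ 1 (mod 41), so λ ≡ 19.
  x = λ² - 2 - 3 = 361 - 5 ≡ 28; y = λ·(2 - 28) - 33 ≡ 6. → (28, 6)
5Q: (28, 6) + (3, 11). λ = (11 - 6)/(3 - 28) ≡ 5/16 mod 41. 16⁻¹ ≡ 18 (mod 41), so λ ≡ 8.
  x = λ² - 28 - 3 = 64 - 31 ≡ 33; y = λ·(28 - 33) - 6 ≡ 36. → (33, 36)
6Q: (33, 36) + (3, 11). λ = (11 - 36)/(3 - 33) ≡ 16/11 mod 41. 11⁻¹ ≡ 15 (mod 41), so λ ≡ 35.
  x = λ² - 33 - 3 = 1225 - 36 ≡ 0; y = λ·(33 - 0) - 36 ≡ 12. → (0, 12)
7Q: (0, 12) + (3, 11). λ = (11 - 12)/(3 - 0) ≡ 40/3 mod 41. 3⁻¹ ≡ 14 (mod 41), so λ ≡ 27.
  x = λ² - 0 - 3 = 729 - 3 ≡ 29; y = λ·(0 - 29) - 12 ≡ 25. → (29, 25)

(29, 25)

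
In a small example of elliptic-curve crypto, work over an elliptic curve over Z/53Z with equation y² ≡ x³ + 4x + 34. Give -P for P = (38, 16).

-(38, 16) = (38, -16 mod 53) = (38, 37).

(38, 37)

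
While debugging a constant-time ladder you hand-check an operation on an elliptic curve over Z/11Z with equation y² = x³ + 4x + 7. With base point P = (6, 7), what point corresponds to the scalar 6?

(5, 3)

Repeated addition: build up to 6P.
2P: tangent at (6, 7): λ = (3·6² + 4)/(2·7) ≡ 2/3. 3⁻¹ ≡ 4 (mod 11), so λ ≡ 2·4 ≡ 8.
  x = λ² - 6 - 6 = 64 - 12 ≡ 8; y = λ·(6 - 8) - 7 ≡ 10. → (8, 10)
3P: (8, 10) + (6, 7). λ = (7 - 10)/(6 - 8) ≡ 8/9 mod 11. 9⁻¹ ≡ 5 (mod 11), so λ ≡ 7.
  x = λ² - 8 - 6 = 49 - 14 ≡ 2; y = λ·(8 - 2) - 10 ≡ 10. → (2, 10)
4P: (2, 10) + (6, 7). λ = (7 - 10)/(6 - 2) ≡ 8/4 mod 11. 4⁻¹ ≡ 3 (mod 11), so λ ≡ 2.
  x = λ² - 2 - 6 = 4 - 8 ≡ 7; y = λ·(2 - 7) - 10 ≡ 2. → (7, 2)
5P: (7, 2) + (6, 7). λ = (7 - 2)/(6 - 7) ≡ 5/10 mod 11. 10⁻¹ ≡ 10 (mod 11), so λ ≡ 6.
  x = λ² - 7 - 6 = 36 - 13 ≡ 1; y = λ·(7 - 1) - 2 ≡ 1. → (1, 1)
6P: (1, 1) + (6, 7). λ = (7 - 1)/(6 - 1) ≡ 6/5 mod 11. 5⁻¹ ≡ 9 (mod 11) since 5·9 = 45 ≡ 1, so λ ≡ 10.
  x = λ² - 1 - 6 = 100 - 7 ≡ 5; y = λ·(1 - 5) - 1 ≡ 3. → (5, 3)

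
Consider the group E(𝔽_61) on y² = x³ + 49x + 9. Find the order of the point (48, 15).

8

2P: tangent at (48, 15): λ = (3·48² + 49)/(2·15) ≡ 7/30. 30⁻¹ ≡ 59 (mod 61), so λ ≡ 7·59 ≡ 47.
  x = λ² - 48 - 48 = 2209 - 96 ≡ 39; y = λ·(48 - 39) - 15 ≡ 42. → (39, 42)
3P: (39, 42) + (48, 15). λ = (15 - 42)/(48 - 39) ≡ 34/9 mod 61. 9⁻¹ ≡ 34 (mod 61), so λ ≡ 58.
  x = λ² - 39 - 48 = 3364 - 87 ≡ 44; y = λ·(39 - 44) - 42 ≡ 34. → (44, 34)
4P: (44, 34) + (48, 15). λ = (15 - 34)/(48 - 44) ≡ 42/4 mod 61. 4⁻¹ ≡ 46 (mod 61) since 4·46 = 184 ≡ 1, so λ ≡ 41.
  x = λ² - 44 - 48 = 1681 - 92 ≡ 3; y = λ·(44 - 3) - 34 ≡ 0. → (3, 0)
5P: (3, 0) + (48, 15). λ = (15 - 0)/(48 - 3) ≡ 15/45 mod 61. 45⁻¹ ≡ 19 (mod 61), so λ ≡ 41.
  x = λ² - 3 - 48 = 1681 - 51 ≡ 44; y = λ·(3 - 44) - 0 ≡ 27. → (44, 27)
6P: (44, 27) + (48, 15). λ = (15 - 27)/(48 - 44) ≡ 49/4 mod 61. 4⁻¹ ≡ 46 (mod 61), so λ ≡ 58.
  x = λ² - 44 - 48 = 3364 - 92 ≡ 39; y = λ·(44 - 39) - 27 ≡ 19. → (39, 19)
7P: (39, 19) + (48, 15). λ = (15 - 19)/(48 - 39) ≡ 57/9 mod 61. 9⁻¹ ≡ 34 (mod 61), so λ ≡ 47.
  x = λ² - 39 - 48 = 2209 - 87 ≡ 48; y = λ·(39 - 48) - 19 ≡ 46. → (48, 46)
8P: (48, 46) + (48, 15): same x and y₁ ≡ -y₂, so the sum is ∞.
8P = ∞, so the order is 8.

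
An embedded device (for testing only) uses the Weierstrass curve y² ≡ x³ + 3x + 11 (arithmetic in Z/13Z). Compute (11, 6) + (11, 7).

The two points share x = 11 and their y-coordinates satisfy 6 + 7 ≡ 0 (mod 13), so they are inverses. Their sum is ∞.

O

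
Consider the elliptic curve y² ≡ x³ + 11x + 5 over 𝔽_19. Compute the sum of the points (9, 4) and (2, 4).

(9, 4) + (2, 4). λ = (4 - 4)/(2 - 9) ≡ 0/12 mod 19. 12⁻¹ ≡ 8 (mod 19), so λ ≡ 0.
  x = λ² - 9 - 2 = 0 - 11 ≡ 8; y = λ·(9 - 8) - 4 ≡ 15. → (8, 15)

(8, 15)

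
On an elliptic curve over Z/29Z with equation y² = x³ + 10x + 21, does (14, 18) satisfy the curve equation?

y² = 18² ≡ 5; x³ + 10x + 21 = 2905 ≡ 5 (mod 29). 5 = 5.

yes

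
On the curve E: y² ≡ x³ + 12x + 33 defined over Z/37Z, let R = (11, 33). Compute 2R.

tangent at (11, 33): λ = (3·11² + 12)/(2·33) ≡ 5/29. 29⁻¹ ≡ 23 (mod 37) since 29·23 = 667 ≡ 1, so λ ≡ 5·23 ≡ 4.
  x = λ² - 11 - 11 = 16 - 22 ≡ 31; y = λ·(11 - 31) - 33 ≡ 35. → (31, 35)

(31, 35)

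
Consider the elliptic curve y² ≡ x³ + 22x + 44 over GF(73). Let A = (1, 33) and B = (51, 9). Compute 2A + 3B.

First 2A:
Repeated addition: build up to 2A.
2A: tangent at (1, 33): λ = (3·1² + 22)/(2·33) ≡ 25/66. 66⁻¹ ≡ 52 (mod 73), so λ ≡ 25·52 ≡ 59.
  x = λ² - 1 - 1 = 3481 - 2 ≡ 48; y = λ·(1 - 48) - 33 ≡ 41. → (48, 41)
2A = (48, 41).
Next 3B:
Repeated addition: build up to 3B.
2B: tangent at (51, 9): λ = (3·51² + 22)/(2·9) ≡ 14/18. 18⁻¹ ≡ 69 (mod 73) since 18·69 = 1242 ≡ 1, so λ ≡ 14·69 ≡ 17.
  x = λ² - 51 - 51 = 289 - 102 ≡ 41; y = λ·(51 - 41) - 9 ≡ 15. → (41, 15)
3B: (41, 15) + (51, 9). λ = (9 - 15)/(51 - 41) ≡ 67/10 mod 73. 10⁻¹ ≡ 22 (mod 73), so λ ≡ 14.
  x = λ² - 41 - 51 = 196 - 92 ≡ 31; y = λ·(41 - 31) - 15 ≡ 52. → (31, 52)
3B = (31, 52).
Finally 2A + 3B:
(48, 41) + (31, 52). λ = (52 - 41)/(31 - 48) ≡ 11/56 mod 73. 56⁻¹ ≡ 30 (mod 73) since 56·30 = 1680 ≡ 1, so λ ≡ 38.
  x = λ² - 48 - 31 = 1444 - 79 ≡ 51; y = λ·(48 - 51) - 41 ≡ 64. → (51, 64)

(51, 64)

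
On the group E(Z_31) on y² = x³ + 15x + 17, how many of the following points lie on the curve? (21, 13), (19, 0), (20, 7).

(21, 13): 13² ≡ 14, rhs ≡ 14 → on.
(19, 0): 0² ≡ 0, rhs ≡ 0 → on.
(20, 7): 7² ≡ 18, rhs ≡ 9 → off.

2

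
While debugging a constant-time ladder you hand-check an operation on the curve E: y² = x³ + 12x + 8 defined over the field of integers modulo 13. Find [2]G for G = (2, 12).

(10, 6)

tangent at (2, 12): λ = (3·2² + 12)/(2·12) ≡ 11/11. 11⁻¹ ≡ 6 (mod 13), so λ ≡ 11·6 ≡ 1.
  x = λ² - 2 - 2 = 1 - 4 ≡ 10; y = λ·(2 - 10) - 12 ≡ 6. → (10, 6)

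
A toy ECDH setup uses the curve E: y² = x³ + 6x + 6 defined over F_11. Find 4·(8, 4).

Write P = (8, 4).
Repeated addition: build up to 4P.
2P: tangent at (8, 4): λ = (3·8² + 6)/(2·4) ≡ 0/8. 8⁻¹ ≡ 7 (mod 11), so λ ≡ 0·7 ≡ 0.
  x = λ² - 8 - 8 = 0 - 16 ≡ 6; y = λ·(8 - 6) - 4 ≡ 7. → (6, 7)
3P: (6, 7) + (8, 4). λ = (4 - 7)/(8 - 6) ≡ 8/2 mod 11. 2⁻¹ ≡ 6 (mod 11), so λ ≡ 4.
  x = λ² - 6 - 8 = 16 - 14 ≡ 2; y = λ·(6 - 2) - 7 ≡ 9. → (2, 9)
4P: (2, 9) + (8, 4). λ = (4 - 9)/(8 - 2) ≡ 6/6 mod 11. 6⁻¹ ≡ 2 (mod 11), so λ ≡ 1.
  x = λ² - 2 - 8 = 1 - 10 ≡ 2; y = λ·(2 - 2) - 9 ≡ 2. → (2, 2)

(2, 2)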